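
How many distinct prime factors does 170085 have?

170085 = 3 · 56695
56695 = 5 · 11339
11339 = 17 · 667
667 = 23 · 29
170085 = 3 · 5 · 17 · 23 · 29, which has 5 distinct prime factors.

5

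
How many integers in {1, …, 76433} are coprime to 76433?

64080

Factor: 76433 = 7 · 61 · 179.
φ(76433) = (7−1) · (61−1) · (179−1) = 6 · 60 · 178 = 64080.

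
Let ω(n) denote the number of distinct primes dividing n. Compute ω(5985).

4

5985 = 3^2 · 665
665 = 5 · 133
133 = 7 · 19
5985 = 3^2 · 5 · 7 · 19, which has 4 distinct prime factors.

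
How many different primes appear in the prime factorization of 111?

111 = 3 · 37
111 = 3 · 37, which has 2 distinct prime factors.

2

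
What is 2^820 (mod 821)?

2^1 ≡ 2 (mod 821)
2^2 ≡ 2^2 = 4 ≡ 4 (mod 821)
2^4 ≡ 4^2 = 16 ≡ 16 (mod 821)
2^8 ≡ 16^2 = 256 ≡ 256 (mod 821)
2^16 ≡ 256^2 = 65536 ≡ 677 (mod 821)
2^32 ≡ 677^2 = 458329 ≡ 211 (mod 821)
2^64 ≡ 211^2 = 44521 ≡ 187 (mod 821)
2^128 ≡ 187^2 = 34969 ≡ 487 (mod 821)
2^256 ≡ 487^2 = 237169 ≡ 721 (mod 821)
2^512 ≡ 721^2 = 519841 ≡ 148 (mod 821)
820 = 512 + 256 + 32 + 16 + 4 in binary powers of 2.
So 2^820 ≡ 148 · 721 · 211 · 677 · 16 ≡ 1 (mod 821).
Since the result is 1, base 2 gives no evidence that 821 is composite.

1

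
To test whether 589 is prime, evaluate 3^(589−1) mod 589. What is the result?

562

3^1 ≡ 3 (mod 589)
3^2 ≡ 3^2 = 9 ≡ 9 (mod 589)
3^4 ≡ 9^2 = 81 ≡ 81 (mod 589)
3^8 ≡ 81^2 = 6561 ≡ 82 (mod 589)
3^16 ≡ 82^2 = 6724 ≡ 245 (mod 589)
3^32 ≡ 245^2 = 60025 ≡ 536 (mod 589)
3^64 ≡ 536^2 = 287296 ≡ 453 (mod 589)
3^128 ≡ 453^2 = 205209 ≡ 237 (mod 589)
3^256 ≡ 237^2 = 56169 ≡ 214 (mod 589)
3^512 ≡ 214^2 = 45796 ≡ 443 (mod 589)
588 = 512 + 64 + 8 + 4 in binary powers of 2.
So 3^588 ≡ 443 · 453 · 82 · 81 ≡ 562 (mod 589).
Since 562 ≠ 1, base 3 is a Fermat witness: 589 is composite.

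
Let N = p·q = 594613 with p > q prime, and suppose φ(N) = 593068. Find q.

719

φ(n) = (p−1)(q−1) = n − (p+q) + 1, so p + q = 594613 − 593068 + 1 = 1546.
p and q are the roots of t² − 1546t + 594613 = 0.
Discriminant: 1546² − 4·594613 = 2390116 − 2378452 = 11664; √11664 = 108.
q = (1546 − 108)/2 = 719, p = (1546 + 108)/2 = 827.
Check: 719 · 827 = 594613.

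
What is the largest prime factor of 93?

93 = 3 · 31
31 is prime.
So 93 = 3 · 31; the largest prime factor is 31.

31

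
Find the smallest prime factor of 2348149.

2348149 is odd.
Digit sum 31, not divisible by 3.
Ends in 9: not divisible by 5.
7: 2348149 = 7·335449 + 6
11: 2348149 = 11·213468 + 1
13: 2348149 = 13·180626 + 11
17: 2348149 = 17·138126 + 7
19: 2348149 = 19·123586 + 15
23: 2348149 = 23·102093 + 10
29: 2348149 = 29·80970 + 19
31: 2348149 = 31·75746 + 23
37: 2348149 = 37·63463 + 18
41: 2348149 = 41·57271 + 38
43: 2348149 = 43·54608 + 5
47: 2348149 = 47·49960 + 29
53: 2348149 = 53·44304 + 37
59: 2348149 = 59·39799 + 8
61: 2348149 = 61·38494 + 15
67: 2348149 = 67·35047

67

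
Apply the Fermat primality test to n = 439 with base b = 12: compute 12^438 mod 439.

12^1 ≡ 12 (mod 439)
12^2 ≡ 12^2 = 144 ≡ 144 (mod 439)
12^4 ≡ 144^2 = 20736 ≡ 103 (mod 439)
12^8 ≡ 103^2 = 10609 ≡ 73 (mod 439)
12^16 ≡ 73^2 = 5329 ≡ 61 (mod 439)
12^32 ≡ 61^2 = 3721 ≡ 209 (mod 439)
12^64 ≡ 209^2 = 43681 ≡ 220 (mod 439)
12^128 ≡ 220^2 = 48400 ≡ 110 (mod 439)
12^256 ≡ 110^2 = 12100 ≡ 247 (mod 439)
438 = 256 + 128 + 32 + 16 + 4 + 2 in binary powers of 2.
So 12^438 ≡ 247 · 110 · 209 · 61 · 103 · 144 ≡ 1 (mod 439).
Since the result is 1, base 12 gives no evidence that 439 is composite.

1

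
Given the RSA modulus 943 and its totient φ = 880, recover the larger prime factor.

φ(n) = (p−1)(q−1) = n − (p+q) + 1, so p + q = 943 − 880 + 1 = 64.
p and q are the roots of t² − 64t + 943 = 0.
Discriminant: 64² − 4·943 = 4096 − 3772 = 324; √324 = 18.
q = (64 − 18)/2 = 23, p = (64 + 18)/2 = 41.
Check: 23 · 41 = 943.

41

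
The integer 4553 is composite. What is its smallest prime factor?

29

4553 is odd.
Digit sum 17, not divisible by 3.
Ends in 3: not divisible by 5.
7: 4553 = 7·650 + 3
11: 4553 = 11·413 + 10
13: 4553 = 13·350 + 3
17: 4553 = 17·267 + 14
19: 4553 = 19·239 + 12
23: 4553 = 23·197 + 22
29: 4553 = 29·157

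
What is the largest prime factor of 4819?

4819 = 61 · 79
79 is prime.
So 4819 = 61 · 79; the largest prime factor is 79.

79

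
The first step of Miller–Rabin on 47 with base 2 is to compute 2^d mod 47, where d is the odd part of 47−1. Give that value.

1

47 − 1 = 46 = 2^1 · 23, so d = 23.
2^1 ≡ 2 (mod 47)
2^2 ≡ 2^2 = 4 ≡ 4 (mod 47)
2^4 ≡ 4^2 = 16 ≡ 16 (mod 47)
2^8 ≡ 16^2 = 256 ≡ 21 (mod 47)
2^16 ≡ 21^2 = 441 ≡ 18 (mod 47)
23 = 16 + 4 + 2 + 1 in binary powers of 2.
So 2^23 ≡ 18 · 16 · 4 · 2 ≡ 1 (mod 47).
Since 2^d ≡ 1 (mod 47), base 2 does not prove 47 composite.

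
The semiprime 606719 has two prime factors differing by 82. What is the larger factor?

Since p = q + 82, we have 606719 = q(q + 82), so q² + 82q − 606719 = 0.
Discriminant: 82² + 4·606719 = 6724 + 2426876 = 2433600; √2433600 = 1560.
q = (−82 + 1560)/2 = 739, and p = q + 82 = 821.
Check: 739 · 821 = 606719.

821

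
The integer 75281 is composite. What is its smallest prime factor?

83

75281 is odd.
Digit sum 23, not divisible by 3.
Ends in 1: not divisible by 5.
7: 75281 = 7·10754 + 3
11: 75281 = 11·6843 + 8
13: 75281 = 13·5790 + 11
17: 75281 = 17·4428 + 5
19: 75281 = 19·3962 + 3
23: 75281 = 23·3273 + 2
29: 75281 = 29·2595 + 26
31: 75281 = 31·2428 + 13
37: 75281 = 37·2034 + 23
41: 75281 = 41·1836 + 5
43: 75281 = 43·1750 + 31
47: 75281 = 47·1601 + 34
53: 75281 = 53·1420 + 21
59: 75281 = 59·1275 + 56
61: 75281 = 61·1234 + 7
67: 75281 = 67·1123 + 40
71: 75281 = 71·1060 + 21
73: 75281 = 73·1031 + 18
79: 75281 = 79·952 + 73
83: 75281 = 83·907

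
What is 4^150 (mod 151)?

4^1 ≡ 4 (mod 151)
4^2 ≡ 4^2 = 16 ≡ 16 (mod 151)
4^4 ≡ 16^2 = 256 ≡ 105 (mod 151)
4^8 ≡ 105^2 = 11025 ≡ 2 (mod 151)
4^16 ≡ 2^2 = 4 ≡ 4 (mod 151)
4^32 ≡ 4^2 = 16 ≡ 16 (mod 151)
4^64 ≡ 16^2 = 256 ≡ 105 (mod 151)
4^128 ≡ 105^2 = 11025 ≡ 2 (mod 151)
150 = 128 + 16 + 4 + 2 in binary powers of 2.
So 4^150 ≡ 2 · 4 · 105 · 16 ≡ 1 (mod 151).
Since the result is 1, base 4 gives no evidence that 151 is composite.

1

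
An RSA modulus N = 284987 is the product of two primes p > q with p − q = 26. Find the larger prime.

547

Since p = q + 26, we have 284987 = q(q + 26), so q² + 26q − 284987 = 0.
Discriminant: 26² + 4·284987 = 676 + 1139948 = 1140624; √1140624 = 1068.
q = (−26 + 1068)/2 = 521, and p = q + 26 = 547.
Check: 521 · 547 = 284987.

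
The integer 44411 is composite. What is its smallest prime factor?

89

44411 is odd.
Digit sum 14, not divisible by 3.
Ends in 1: not divisible by 5.
7: 44411 = 7·6344 + 3
11: 44411 = 11·4037 + 4
13: 44411 = 13·3416 + 3
17: 44411 = 17·2612 + 7
19: 44411 = 19·2337 + 8
23: 44411 = 23·1930 + 21
29: 44411 = 29·1531 + 12
31: 44411 = 31·1432 + 19
37: 44411 = 37·1200 + 11
41: 44411 = 41·1083 + 8
43: 44411 = 43·1032 + 35
47: 44411 = 47·944 + 43
53: 44411 = 53·837 + 50
59: 44411 = 59·752 + 43
61: 44411 = 61·728 + 3
67: 44411 = 67·662 + 57
71: 44411 = 71·625 + 36
73: 44411 = 73·608 + 27
79: 44411 = 79·562 + 13
83: 44411 = 83·535 + 6
89: 44411 = 89·499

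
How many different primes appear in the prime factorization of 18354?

18354 = 2 · 9177
9177 = 3 · 3059
3059 = 7 · 437
437 = 19 · 23
18354 = 2 · 3 · 7 · 19 · 23, which has 5 distinct prime factors.

5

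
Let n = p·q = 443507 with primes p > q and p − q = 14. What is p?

Since p = q + 14, we have 443507 = q(q + 14), so q² + 14q − 443507 = 0.
Discriminant: 14² + 4·443507 = 196 + 1774028 = 1774224; √1774224 = 1332.
q = (−14 + 1332)/2 = 659, and p = q + 14 = 673.
Check: 659 · 673 = 443507.

673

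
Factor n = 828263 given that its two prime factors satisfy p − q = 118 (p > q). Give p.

971

Since p = q + 118, we have 828263 = q(q + 118), so q² + 118q − 828263 = 0.
Discriminant: 118² + 4·828263 = 13924 + 3313052 = 3326976; √3326976 = 1824.
q = (−118 + 1824)/2 = 853, and p = q + 118 = 971.
Check: 853 · 971 = 828263.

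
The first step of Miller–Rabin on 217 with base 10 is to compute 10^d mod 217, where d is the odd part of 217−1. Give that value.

97

217 − 1 = 216 = 2^3 · 27, so d = 27.
10^1 ≡ 10 (mod 217)
10^2 ≡ 10^2 = 100 ≡ 100 (mod 217)
10^4 ≡ 100^2 = 10000 ≡ 18 (mod 217)
10^8 ≡ 18^2 = 324 ≡ 107 (mod 217)
10^16 ≡ 107^2 = 11449 ≡ 165 (mod 217)
27 = 16 + 8 + 2 + 1 in binary powers of 2.
So 10^27 ≡ 165 · 107 · 100 · 10 ≡ 97 (mod 217).
Squaring chain: 97 → 78 → 8; never reaches −1, so base 10 is a Miller–Rabin witness that 217 is composite.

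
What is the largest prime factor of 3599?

3599 = 59 · 61
61 is prime.
So 3599 = 59 · 61; the largest prime factor is 61.

61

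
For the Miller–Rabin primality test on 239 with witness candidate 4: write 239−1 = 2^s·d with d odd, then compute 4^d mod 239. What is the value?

239 − 1 = 238 = 2^1 · 119, so d = 119.
4^1 ≡ 4 (mod 239)
4^2 ≡ 4^2 = 16 ≡ 16 (mod 239)
4^4 ≡ 16^2 = 256 ≡ 17 (mod 239)
4^8 ≡ 17^2 = 289 ≡ 50 (mod 239)
4^16 ≡ 50^2 = 2500 ≡ 110 (mod 239)
4^32 ≡ 110^2 = 12100 ≡ 150 (mod 239)
4^64 ≡ 150^2 = 22500 ≡ 34 (mod 239)
119 = 64 + 32 + 16 + 4 + 2 + 1 in binary powers of 2.
So 4^119 ≡ 34 · 150 · 110 · 17 · 16 · 4 ≡ 1 (mod 239).
Since 4^d ≡ 1 (mod 239), base 4 does not prove 239 composite.

1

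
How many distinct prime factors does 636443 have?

636443 = 19^2 · 1763
1763 = 41 · 43
636443 = 19^2 · 41 · 43, which has 3 distinct prime factors.

3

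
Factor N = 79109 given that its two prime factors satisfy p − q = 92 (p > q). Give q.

Since p = q + 92, we have 79109 = q(q + 92), so q² + 92q − 79109 = 0.
Discriminant: 92² + 4·79109 = 8464 + 316436 = 324900; √324900 = 570.
q = (−92 + 570)/2 = 239, and p = q + 92 = 331.
Check: 239 · 331 = 79109.

239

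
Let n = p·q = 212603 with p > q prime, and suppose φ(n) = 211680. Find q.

φ(n) = (p−1)(q−1) = n − (p+q) + 1, so p + q = 212603 − 211680 + 1 = 924.
p and q are the roots of t² − 924t + 212603 = 0.
Discriminant: 924² − 4·212603 = 853776 − 850412 = 3364; √3364 = 58.
q = (924 − 58)/2 = 433, p = (924 + 58)/2 = 491.
Check: 433 · 491 = 212603.

433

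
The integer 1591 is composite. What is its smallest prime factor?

1591 is odd.
Digit sum 16, not divisible by 3.
Ends in 1: not divisible by 5.
7: 1591 = 7·227 + 2
11: 1591 = 11·144 + 7
13: 1591 = 13·122 + 5
17: 1591 = 17·93 + 10
19: 1591 = 19·83 + 14
23: 1591 = 23·69 + 4
29: 1591 = 29·54 + 25
31: 1591 = 31·51 + 10
37: 1591 = 37·43

37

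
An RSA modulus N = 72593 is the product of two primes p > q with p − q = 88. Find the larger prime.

Since p = q + 88, we have 72593 = q(q + 88), so q² + 88q − 72593 = 0.
Discriminant: 88² + 4·72593 = 7744 + 290372 = 298116; √298116 = 546.
q = (−88 + 546)/2 = 229, and p = q + 88 = 317.
Check: 229 · 317 = 72593.

317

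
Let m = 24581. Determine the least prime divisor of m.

47

24581 is odd.
Digit sum 20, not divisible by 3.
Ends in 1: not divisible by 5.
7: 24581 = 7·3511 + 4
11: 24581 = 11·2234 + 7
13: 24581 = 13·1890 + 11
17: 24581 = 17·1445 + 16
19: 24581 = 19·1293 + 14
23: 24581 = 23·1068 + 17
29: 24581 = 29·847 + 18
31: 24581 = 31·792 + 29
37: 24581 = 37·664 + 13
41: 24581 = 41·599 + 22
43: 24581 = 43·571 + 28
47: 24581 = 47·523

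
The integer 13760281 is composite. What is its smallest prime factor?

13760281 is odd.
Digit sum 28, not divisible by 3.
Ends in 1: not divisible by 5.
7: 13760281 = 7·1965754 + 3
11: 13760281 = 11·1250934 + 7
13: 13760281 = 13·1058483 + 2
17: 13760281 = 17·809428 + 5
19: 13760281 = 19·724225 + 6
23: 13760281 = 23·598273 + 2
29: 13760281 = 29·474492 + 13
31: 13760281 = 31·443880 + 1
37: 13760281 = 37·371899 + 18
41: 13760281 = 41·335616 + 25
43: 13760281 = 43·320006 + 23
47: 13760281 = 47·292771 + 44
53: 13760281 = 53·259627 + 50
59: 13760281 = 59·233225 + 6
61: 13760281 = 61·225578 + 23
67: 13760281 = 67·205377 + 22
71: 13760281 = 71·193806 + 55
73: 13760281 = 73·188497

73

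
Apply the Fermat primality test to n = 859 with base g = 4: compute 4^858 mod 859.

4^1 ≡ 4 (mod 859)
4^2 ≡ 4^2 = 16 ≡ 16 (mod 859)
4^4 ≡ 16^2 = 256 ≡ 256 (mod 859)
4^8 ≡ 256^2 = 65536 ≡ 252 (mod 859)
4^16 ≡ 252^2 = 63504 ≡ 797 (mod 859)
4^32 ≡ 797^2 = 635209 ≡ 408 (mod 859)
4^64 ≡ 408^2 = 166464 ≡ 677 (mod 859)
4^128 ≡ 677^2 = 458329 ≡ 482 (mod 859)
4^256 ≡ 482^2 = 232324 ≡ 394 (mod 859)
4^512 ≡ 394^2 = 155236 ≡ 616 (mod 859)
858 = 512 + 256 + 64 + 16 + 8 + 2 in binary powers of 2.
So 4^858 ≡ 616 · 394 · 677 · 797 · 252 · 16 ≡ 1 (mod 859).
Since the result is 1, base 4 gives no evidence that 859 is composite.

1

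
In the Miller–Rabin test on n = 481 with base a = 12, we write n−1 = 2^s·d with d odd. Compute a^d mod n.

454

481 − 1 = 480 = 2^5 · 15, so d = 15.
12^1 ≡ 12 (mod 481)
12^2 ≡ 12^2 = 144 ≡ 144 (mod 481)
12^4 ≡ 144^2 = 20736 ≡ 53 (mod 481)
12^8 ≡ 53^2 = 2809 ≡ 404 (mod 481)
15 = 8 + 4 + 2 + 1 in binary powers of 2.
So 12^15 ≡ 404 · 53 · 144 · 12 ≡ 454 (mod 481).
Squaring chain: 454 → 248 → 417 → 248 → 417; never reaches −1, so base 12 is a Miller–Rabin witness that 481 is composite.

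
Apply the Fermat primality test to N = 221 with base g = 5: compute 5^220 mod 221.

157

5^1 ≡ 5 (mod 221)
5^2 ≡ 5^2 = 25 ≡ 25 (mod 221)
5^4 ≡ 25^2 = 625 ≡ 183 (mod 221)
5^8 ≡ 183^2 = 33489 ≡ 118 (mod 221)
5^16 ≡ 118^2 = 13924 ≡ 1 (mod 221)
5^32 ≡ 1^2 = 1 ≡ 1 (mod 221)
5^64 ≡ 1^2 = 1 ≡ 1 (mod 221)
5^128 ≡ 1^2 = 1 ≡ 1 (mod 221)
220 = 128 + 64 + 16 + 8 + 4 in binary powers of 2.
So 5^220 ≡ 1 · 1 · 1 · 118 · 183 ≡ 157 (mod 221).
Since 157 ≠ 1, base 5 is a Fermat witness: 221 is composite.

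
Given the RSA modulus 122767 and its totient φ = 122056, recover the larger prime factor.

φ(n) = (p−1)(q−1) = n − (p+q) + 1, so p + q = 122767 − 122056 + 1 = 712.
p and q are the roots of t² − 712t + 122767 = 0.
Discriminant: 712² − 4·122767 = 506944 − 491068 = 15876; √15876 = 126.
q = (712 − 126)/2 = 293, p = (712 + 126)/2 = 419.
Check: 293 · 419 = 122767.

419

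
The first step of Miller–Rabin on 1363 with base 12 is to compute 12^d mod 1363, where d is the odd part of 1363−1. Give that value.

1363 − 1 = 1362 = 2^1 · 681, so d = 681.
12^1 ≡ 12 (mod 1363)
12^2 ≡ 12^2 = 144 ≡ 144 (mod 1363)
12^4 ≡ 144^2 = 20736 ≡ 291 (mod 1363)
12^8 ≡ 291^2 = 84681 ≡ 175 (mod 1363)
12^16 ≡ 175^2 = 30625 ≡ 639 (mod 1363)
12^32 ≡ 639^2 = 408321 ≡ 784 (mod 1363)
12^64 ≡ 784^2 = 614656 ≡ 1306 (mod 1363)
12^128 ≡ 1306^2 = 1705636 ≡ 523 (mod 1363)
12^256 ≡ 523^2 = 273529 ≡ 929 (mod 1363)
12^512 ≡ 929^2 = 863041 ≡ 262 (mod 1363)
681 = 512 + 128 + 32 + 8 + 1 in binary powers of 2.
So 12^681 ≡ 262 · 523 · 784 · 175 · 12 ≡ 824 (mod 1363).
Squaring chain: 824; never reaches −1, so base 12 is a Miller–Rabin witness that 1363 is composite.

824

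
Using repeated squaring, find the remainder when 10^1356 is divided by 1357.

10^1 ≡ 10 (mod 1357)
10^2 ≡ 10^2 = 100 ≡ 100 (mod 1357)
10^4 ≡ 100^2 = 10000 ≡ 501 (mod 1357)
10^8 ≡ 501^2 = 251001 ≡ 1313 (mod 1357)
10^16 ≡ 1313^2 = 1723969 ≡ 579 (mod 1357)
10^32 ≡ 579^2 = 335241 ≡ 62 (mod 1357)
10^64 ≡ 62^2 = 3844 ≡ 1130 (mod 1357)
10^128 ≡ 1130^2 = 1276900 ≡ 1320 (mod 1357)
10^256 ≡ 1320^2 = 1742400 ≡ 12 (mod 1357)
10^512 ≡ 12^2 = 144 ≡ 144 (mod 1357)
10^1024 ≡ 144^2 = 20736 ≡ 381 (mod 1357)
1356 = 1024 + 256 + 64 + 8 + 4 in binary powers of 2.
So 10^1356 ≡ 381 · 12 · 1130 · 1313 · 501 ≡ 196 (mod 1357).
Since 196 ≠ 1, base 10 is a Fermat witness: 1357 is composite.

196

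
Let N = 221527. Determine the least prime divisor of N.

221527 is odd.
Digit sum 19, not divisible by 3.
Ends in 7: not divisible by 5.
7: 221527 = 7·31646 + 5
11: 221527 = 11·20138 + 9
13: 221527 = 13·17040 + 7
17: 221527 = 17·13031

17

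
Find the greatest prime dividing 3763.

71

3763 = 53 · 71
71 is prime.
So 3763 = 53 · 71; the largest prime factor is 71.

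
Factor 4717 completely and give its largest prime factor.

4717 = 53 · 89
89 is prime.
So 4717 = 53 · 89; the largest prime factor is 89.

89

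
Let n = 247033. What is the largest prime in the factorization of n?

247033 = 53 · 4661
4661 = 59 · 79
79 is prime.
So 247033 = 53 · 59 · 79; the largest prime factor is 79.

79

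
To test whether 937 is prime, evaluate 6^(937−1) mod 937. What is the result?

1

6^1 ≡ 6 (mod 937)
6^2 ≡ 6^2 = 36 ≡ 36 (mod 937)
6^4 ≡ 36^2 = 1296 ≡ 359 (mod 937)
6^8 ≡ 359^2 = 128881 ≡ 512 (mod 937)
6^16 ≡ 512^2 = 262144 ≡ 721 (mod 937)
6^32 ≡ 721^2 = 519841 ≡ 743 (mod 937)
6^64 ≡ 743^2 = 552049 ≡ 156 (mod 937)
6^128 ≡ 156^2 = 24336 ≡ 911 (mod 937)
6^256 ≡ 911^2 = 829921 ≡ 676 (mod 937)
6^512 ≡ 676^2 = 456976 ≡ 657 (mod 937)
936 = 512 + 256 + 128 + 32 + 8 in binary powers of 2.
So 6^936 ≡ 657 · 676 · 911 · 743 · 512 ≡ 1 (mod 937).
Since the result is 1, base 6 gives no evidence that 937 is composite.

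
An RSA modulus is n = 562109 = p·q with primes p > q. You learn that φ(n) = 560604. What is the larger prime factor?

φ(n) = (p−1)(q−1) = n − (p+q) + 1, so p + q = 562109 − 560604 + 1 = 1506.
p and q are the roots of t² − 1506t + 562109 = 0.
Discriminant: 1506² − 4·562109 = 2268036 − 2248436 = 19600; √19600 = 140.
q = (1506 − 140)/2 = 683, p = (1506 + 140)/2 = 823.
Check: 683 · 823 = 562109.

823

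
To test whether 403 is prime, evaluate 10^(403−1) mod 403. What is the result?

10^1 ≡ 10 (mod 403)
10^2 ≡ 10^2 = 100 ≡ 100 (mod 403)
10^4 ≡ 100^2 = 10000 ≡ 328 (mod 403)
10^8 ≡ 328^2 = 107584 ≡ 386 (mod 403)
10^16 ≡ 386^2 = 148996 ≡ 289 (mod 403)
10^32 ≡ 289^2 = 83521 ≡ 100 (mod 403)
10^64 ≡ 100^2 = 10000 ≡ 328 (mod 403)
10^128 ≡ 328^2 = 107584 ≡ 386 (mod 403)
10^256 ≡ 386^2 = 148996 ≡ 289 (mod 403)
402 = 256 + 128 + 16 + 2 in binary powers of 2.
So 10^402 ≡ 289 · 386 · 289 · 100 ≡ 66 (mod 403).
Since 66 ≠ 1, base 10 is a Fermat witness: 403 is composite.

66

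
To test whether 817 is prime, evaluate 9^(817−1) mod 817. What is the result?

9^1 ≡ 9 (mod 817)
9^2 ≡ 9^2 = 81 ≡ 81 (mod 817)
9^4 ≡ 81^2 = 6561 ≡ 25 (mod 817)
9^8 ≡ 25^2 = 625 ≡ 625 (mod 817)
9^16 ≡ 625^2 = 390625 ≡ 99 (mod 817)
9^32 ≡ 99^2 = 9801 ≡ 814 (mod 817)
9^64 ≡ 814^2 = 662596 ≡ 9 (mod 817)
9^128 ≡ 9^2 = 81 ≡ 81 (mod 817)
9^256 ≡ 81^2 = 6561 ≡ 25 (mod 817)
9^512 ≡ 25^2 = 625 ≡ 625 (mod 817)
816 = 512 + 256 + 32 + 16 in binary powers of 2.
So 9^816 ≡ 625 · 25 · 814 · 99 ≡ 752 (mod 817).
Since 752 ≠ 1, base 9 is a Fermat witness: 817 is composite.

752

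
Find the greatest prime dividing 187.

17

187 = 11 · 17
17 is prime.
So 187 = 11 · 17; the largest prime factor is 17.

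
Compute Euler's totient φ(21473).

Factor: 21473 = 109 · 197.
φ(21473) = (109−1) · (197−1) = 108 · 196 = 21168.

21168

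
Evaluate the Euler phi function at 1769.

Factor: 1769 = 29 · 61.
φ(1769) = (29−1) · (61−1) = 28 · 60 = 1680.

1680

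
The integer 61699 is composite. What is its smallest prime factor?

11

61699 is odd.
Digit sum 31, not divisible by 3.
Ends in 9: not divisible by 5.
7: 61699 = 7·8814 + 1
11: 61699 = 11·5609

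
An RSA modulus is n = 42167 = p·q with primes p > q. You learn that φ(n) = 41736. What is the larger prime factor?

φ(n) = (p−1)(q−1) = n − (p+q) + 1, so p + q = 42167 − 41736 + 1 = 432.
p and q are the roots of t² − 432t + 42167 = 0.
Discriminant: 432² − 4·42167 = 186624 − 168668 = 17956; √17956 = 134.
q = (432 − 134)/2 = 149, p = (432 + 134)/2 = 283.
Check: 149 · 283 = 42167.

283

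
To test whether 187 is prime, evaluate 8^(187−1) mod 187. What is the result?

47

8^1 ≡ 8 (mod 187)
8^2 ≡ 8^2 = 64 ≡ 64 (mod 187)
8^4 ≡ 64^2 = 4096 ≡ 169 (mod 187)
8^8 ≡ 169^2 = 28561 ≡ 137 (mod 187)
8^16 ≡ 137^2 = 18769 ≡ 69 (mod 187)
8^32 ≡ 69^2 = 4761 ≡ 86 (mod 187)
8^64 ≡ 86^2 = 7396 ≡ 103 (mod 187)
8^128 ≡ 103^2 = 10609 ≡ 137 (mod 187)
186 = 128 + 32 + 16 + 8 + 2 in binary powers of 2.
So 8^186 ≡ 137 · 86 · 69 · 137 · 64 ≡ 47 (mod 187).
Since 47 ≠ 1, base 8 is a Fermat witness: 187 is composite.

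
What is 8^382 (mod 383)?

1

8^1 ≡ 8 (mod 383)
8^2 ≡ 8^2 = 64 ≡ 64 (mod 383)
8^4 ≡ 64^2 = 4096 ≡ 266 (mod 383)
8^8 ≡ 266^2 = 70756 ≡ 284 (mod 383)
8^16 ≡ 284^2 = 80656 ≡ 226 (mod 383)
8^32 ≡ 226^2 = 51076 ≡ 137 (mod 383)
8^64 ≡ 137^2 = 18769 ≡ 2 (mod 383)
8^128 ≡ 2^2 = 4 ≡ 4 (mod 383)
8^256 ≡ 4^2 = 16 ≡ 16 (mod 383)
382 = 256 + 64 + 32 + 16 + 8 + 4 + 2 in binary powers of 2.
So 8^382 ≡ 16 · 2 · 137 · 226 · 284 · 266 · 64 ≡ 1 (mod 383).
Since the result is 1, base 8 gives no evidence that 383 is composite.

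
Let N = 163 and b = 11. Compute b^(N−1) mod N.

1

11^1 ≡ 11 (mod 163)
11^2 ≡ 11^2 = 121 ≡ 121 (mod 163)
11^4 ≡ 121^2 = 14641 ≡ 134 (mod 163)
11^8 ≡ 134^2 = 17956 ≡ 26 (mod 163)
11^16 ≡ 26^2 = 676 ≡ 24 (mod 163)
11^32 ≡ 24^2 = 576 ≡ 87 (mod 163)
11^64 ≡ 87^2 = 7569 ≡ 71 (mod 163)
11^128 ≡ 71^2 = 5041 ≡ 151 (mod 163)
162 = 128 + 32 + 2 in binary powers of 2.
So 11^162 ≡ 151 · 87 · 121 ≡ 1 (mod 163).
Since the result is 1, base 11 gives no evidence that 163 is composite.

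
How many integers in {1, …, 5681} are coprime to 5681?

4752

Factor: 5681 = 13 · 19 · 23.
φ(5681) = (13−1) · (19−1) · (23−1) = 12 · 18 · 22 = 4752.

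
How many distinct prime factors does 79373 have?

79373 = 7 · 11339
11339 = 17 · 667
667 = 23 · 29
79373 = 7 · 17 · 23 · 29, which has 4 distinct prime factors.

4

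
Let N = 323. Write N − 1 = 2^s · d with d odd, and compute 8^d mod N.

297

323 − 1 = 322 = 2^1 · 161, so d = 161.
8^1 ≡ 8 (mod 323)
8^2 ≡ 8^2 = 64 ≡ 64 (mod 323)
8^4 ≡ 64^2 = 4096 ≡ 220 (mod 323)
8^8 ≡ 220^2 = 48400 ≡ 273 (mod 323)
8^16 ≡ 273^2 = 74529 ≡ 239 (mod 323)
8^32 ≡ 239^2 = 57121 ≡ 273 (mod 323)
8^64 ≡ 273^2 = 74529 ≡ 239 (mod 323)
8^128 ≡ 239^2 = 57121 ≡ 273 (mod 323)
161 = 128 + 32 + 1 in binary powers of 2.
So 8^161 ≡ 273 · 273 · 8 ≡ 297 (mod 323).
Squaring chain: 297; never reaches −1, so base 8 is a Miller–Rabin witness that 323 is composite.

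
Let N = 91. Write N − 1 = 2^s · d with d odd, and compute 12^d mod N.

91 − 1 = 90 = 2^1 · 45, so d = 45.
12^1 ≡ 12 (mod 91)
12^2 ≡ 12^2 = 144 ≡ 53 (mod 91)
12^4 ≡ 53^2 = 2809 ≡ 79 (mod 91)
12^8 ≡ 79^2 = 6241 ≡ 53 (mod 91)
12^16 ≡ 53^2 = 2809 ≡ 79 (mod 91)
12^32 ≡ 79^2 = 6241 ≡ 53 (mod 91)
45 = 32 + 8 + 4 + 1 in binary powers of 2.
So 12^45 ≡ 53 · 53 · 79 · 12 ≡ 90 (mod 91).
Since 12^d ≡ 90 (mod 91), base 12 does not prove 91 composite.

90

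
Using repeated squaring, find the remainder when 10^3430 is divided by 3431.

10^1 ≡ 10 (mod 3431)
10^2 ≡ 10^2 = 100 ≡ 100 (mod 3431)
10^4 ≡ 100^2 = 10000 ≡ 3138 (mod 3431)
10^8 ≡ 3138^2 = 9847044 ≡ 74 (mod 3431)
10^16 ≡ 74^2 = 5476 ≡ 2045 (mod 3431)
10^32 ≡ 2045^2 = 4182025 ≡ 3067 (mod 3431)
10^64 ≡ 3067^2 = 9406489 ≡ 2118 (mod 3431)
10^128 ≡ 2118^2 = 4485924 ≡ 1607 (mod 3431)
10^256 ≡ 1607^2 = 2582449 ≡ 2337 (mod 3431)
10^512 ≡ 2337^2 = 5461569 ≡ 2848 (mod 3431)
10^1024 ≡ 2848^2 = 8111104 ≡ 220 (mod 3431)
10^2048 ≡ 220^2 = 48400 ≡ 366 (mod 3431)
3430 = 2048 + 1024 + 256 + 64 + 32 + 4 + 2 in binary powers of 2.
So 10^3430 ≡ 366 · 220 · 2337 · 2118 · 3067 · 3138 · 100 ≡ 1068 (mod 3431).
Since 1068 ≠ 1, base 10 is a Fermat witness: 3431 is composite.

1068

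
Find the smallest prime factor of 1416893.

1416893 is odd.
Digit sum 32, not divisible by 3.
Ends in 3: not divisible by 5.
7: 1416893 = 7·202413 + 2
11: 1416893 = 11·128808 + 5
13: 1416893 = 13·108991 + 10
17: 1416893 = 17·83346 + 11
19: 1416893 = 19·74573 + 6
23: 1416893 = 23·61604 + 1
29: 1416893 = 29·48858 + 11
31: 1416893 = 31·45706 + 7
37: 1416893 = 37·38294 + 15
41: 1416893 = 41·34558 + 15
43: 1416893 = 43·32951

43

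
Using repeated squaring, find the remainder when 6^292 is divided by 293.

1

6^1 ≡ 6 (mod 293)
6^2 ≡ 6^2 = 36 ≡ 36 (mod 293)
6^4 ≡ 36^2 = 1296 ≡ 124 (mod 293)
6^8 ≡ 124^2 = 15376 ≡ 140 (mod 293)
6^16 ≡ 140^2 = 19600 ≡ 262 (mod 293)
6^32 ≡ 262^2 = 68644 ≡ 82 (mod 293)
6^64 ≡ 82^2 = 6724 ≡ 278 (mod 293)
6^128 ≡ 278^2 = 77284 ≡ 225 (mod 293)
6^256 ≡ 225^2 = 50625 ≡ 229 (mod 293)
292 = 256 + 32 + 4 in binary powers of 2.
So 6^292 ≡ 229 · 82 · 124 ≡ 1 (mod 293).
Since the result is 1, base 6 gives no evidence that 293 is composite.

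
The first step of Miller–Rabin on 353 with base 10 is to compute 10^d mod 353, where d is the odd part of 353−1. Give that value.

346

353 − 1 = 352 = 2^5 · 11, so d = 11.
10^1 ≡ 10 (mod 353)
10^2 ≡ 10^2 = 100 ≡ 100 (mod 353)
10^4 ≡ 100^2 = 10000 ≡ 116 (mod 353)
10^8 ≡ 116^2 = 13456 ≡ 42 (mod 353)
11 = 8 + 2 + 1 in binary powers of 2.
So 10^11 ≡ 42 · 100 · 10 ≡ 346 (mod 353).
Squaring chain: 346 → 49 → 283 → 311 → 352; reaches −1, so base 10 does not prove 353 composite.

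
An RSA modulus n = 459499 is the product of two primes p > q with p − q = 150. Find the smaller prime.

607

Since p = q + 150, we have 459499 = q(q + 150), so q² + 150q − 459499 = 0.
Discriminant: 150² + 4·459499 = 22500 + 1837996 = 1860496; √1860496 = 1364.
q = (−150 + 1364)/2 = 607, and p = q + 150 = 757.
Check: 607 · 757 = 459499.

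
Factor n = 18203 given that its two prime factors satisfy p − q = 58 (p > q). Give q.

Since p = q + 58, we have 18203 = q(q + 58), so q² + 58q − 18203 = 0.
Discriminant: 58² + 4·18203 = 3364 + 72812 = 76176; √76176 = 276.
q = (−58 + 276)/2 = 109, and p = q + 58 = 167.
Check: 109 · 167 = 18203.

109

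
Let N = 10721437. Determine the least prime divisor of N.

10721437 is odd.
Digit sum 25, not divisible by 3.
Ends in 7: not divisible by 5.
7: 10721437 = 7·1531633 + 6
11: 10721437 = 11·974676 + 1
13: 10721437 = 13·824725 + 12
17: 10721437 = 17·630672 + 13
19: 10721437 = 19·564286 + 3
23: 10721437 = 23·466149 + 10
29: 10721437 = 29·369704 + 21
31: 10721437 = 31·345852 + 25
37: 10721437 = 37·289768 + 21
41: 10721437 = 41·261498 + 19
43: 10721437 = 43·249335 + 32
47: 10721437 = 47·228115 + 32
53: 10721437 = 53·202291 + 14
59: 10721437 = 59·181719 + 16
61: 10721437 = 61·175761 + 16
67: 10721437 = 67·160021 + 30
71: 10721437 = 71·151006 + 11
73: 10721437 = 73·146869

73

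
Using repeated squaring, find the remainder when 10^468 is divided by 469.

10^1 ≡ 10 (mod 469)
10^2 ≡ 10^2 = 100 ≡ 100 (mod 469)
10^4 ≡ 100^2 = 10000 ≡ 151 (mod 469)
10^8 ≡ 151^2 = 22801 ≡ 289 (mod 469)
10^16 ≡ 289^2 = 83521 ≡ 39 (mod 469)
10^32 ≡ 39^2 = 1521 ≡ 114 (mod 469)
10^64 ≡ 114^2 = 12996 ≡ 333 (mod 469)
10^128 ≡ 333^2 = 110889 ≡ 205 (mod 469)
10^256 ≡ 205^2 = 42025 ≡ 284 (mod 469)
468 = 256 + 128 + 64 + 16 + 4 in binary powers of 2.
So 10^468 ≡ 284 · 205 · 333 · 39 · 151 ≡ 92 (mod 469).
Since 92 ≠ 1, base 10 is a Fermat witness: 469 is composite.

92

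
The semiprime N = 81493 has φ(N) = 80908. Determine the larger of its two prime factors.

359

φ(n) = (p−1)(q−1) = n − (p+q) + 1, so p + q = 81493 − 80908 + 1 = 586.
p and q are the roots of t² − 586t + 81493 = 0.
Discriminant: 586² − 4·81493 = 343396 − 325972 = 17424; √17424 = 132.
q = (586 − 132)/2 = 227, p = (586 + 132)/2 = 359.
Check: 227 · 359 = 81493.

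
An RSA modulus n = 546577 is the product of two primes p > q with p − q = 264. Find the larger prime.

883

Since p = q + 264, we have 546577 = q(q + 264), so q² + 264q − 546577 = 0.
Discriminant: 264² + 4·546577 = 69696 + 2186308 = 2256004; √2256004 = 1502.
q = (−264 + 1502)/2 = 619, and p = q + 264 = 883.
Check: 619 · 883 = 546577.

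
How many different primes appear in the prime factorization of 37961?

4

37961 = 7 · 5423
5423 = 11 · 493
493 = 17 · 29
37961 = 7 · 11 · 17 · 29, which has 4 distinct prime factors.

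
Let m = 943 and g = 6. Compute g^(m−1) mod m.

6^1 ≡ 6 (mod 943)
6^2 ≡ 6^2 = 36 ≡ 36 (mod 943)
6^4 ≡ 36^2 = 1296 ≡ 353 (mod 943)
6^8 ≡ 353^2 = 124609 ≡ 133 (mod 943)
6^16 ≡ 133^2 = 17689 ≡ 715 (mod 943)
6^32 ≡ 715^2 = 511225 ≡ 119 (mod 943)
6^64 ≡ 119^2 = 14161 ≡ 16 (mod 943)
6^128 ≡ 16^2 = 256 ≡ 256 (mod 943)
6^256 ≡ 256^2 = 65536 ≡ 469 (mod 943)
6^512 ≡ 469^2 = 219961 ≡ 242 (mod 943)
942 = 512 + 256 + 128 + 32 + 8 + 4 + 2 in binary powers of 2.
So 6^942 ≡ 242 · 469 · 256 · 119 · 133 · 353 · 36 ≡ 210 (mod 943).
Since 210 ≠ 1, base 6 is a Fermat witness: 943 is composite.

210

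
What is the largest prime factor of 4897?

4897 = 59 · 83
83 is prime.
So 4897 = 59 · 83; the largest prime factor is 83.

83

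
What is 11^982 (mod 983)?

11^1 ≡ 11 (mod 983)
11^2 ≡ 11^2 = 121 ≡ 121 (mod 983)
11^4 ≡ 121^2 = 14641 ≡ 879 (mod 983)
11^8 ≡ 879^2 = 772641 ≡ 3 (mod 983)
11^16 ≡ 3^2 = 9 ≡ 9 (mod 983)
11^32 ≡ 9^2 = 81 ≡ 81 (mod 983)
11^64 ≡ 81^2 = 6561 ≡ 663 (mod 983)
11^128 ≡ 663^2 = 439569 ≡ 168 (mod 983)
11^256 ≡ 168^2 = 28224 ≡ 700 (mod 983)
11^512 ≡ 700^2 = 490000 ≡ 466 (mod 983)
982 = 512 + 256 + 128 + 64 + 16 + 4 + 2 in binary powers of 2.
So 11^982 ≡ 466 · 700 · 168 · 663 · 9 · 879 · 121 ≡ 1 (mod 983).
Since the result is 1, base 11 gives no evidence that 983 is composite.

1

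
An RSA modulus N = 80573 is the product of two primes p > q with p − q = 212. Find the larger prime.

Since p = q + 212, we have 80573 = q(q + 212), so q² + 212q − 80573 = 0.
Discriminant: 212² + 4·80573 = 44944 + 322292 = 367236; √367236 = 606.
q = (−212 + 606)/2 = 197, and p = q + 212 = 409.
Check: 197 · 409 = 80573.

409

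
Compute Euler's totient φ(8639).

Factor: 8639 = 53 · 163.
φ(8639) = (53−1) · (163−1) = 52 · 162 = 8424.

8424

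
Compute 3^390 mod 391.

3^1 ≡ 3 (mod 391)
3^2 ≡ 3^2 = 9 ≡ 9 (mod 391)
3^4 ≡ 9^2 = 81 ≡ 81 (mod 391)
3^8 ≡ 81^2 = 6561 ≡ 305 (mod 391)
3^16 ≡ 305^2 = 93025 ≡ 358 (mod 391)
3^32 ≡ 358^2 = 128164 ≡ 307 (mod 391)
3^64 ≡ 307^2 = 94249 ≡ 18 (mod 391)
3^128 ≡ 18^2 = 324 ≡ 324 (mod 391)
3^256 ≡ 324^2 = 104976 ≡ 188 (mod 391)
390 = 256 + 128 + 4 + 2 in binary powers of 2.
So 3^390 ≡ 188 · 324 · 81 · 9 ≡ 151 (mod 391).
Since 151 ≠ 1, base 3 is a Fermat witness: 391 is composite.

151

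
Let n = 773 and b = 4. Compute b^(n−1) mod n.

1

4^1 ≡ 4 (mod 773)
4^2 ≡ 4^2 = 16 ≡ 16 (mod 773)
4^4 ≡ 16^2 = 256 ≡ 256 (mod 773)
4^8 ≡ 256^2 = 65536 ≡ 604 (mod 773)
4^16 ≡ 604^2 = 364816 ≡ 733 (mod 773)
4^32 ≡ 733^2 = 537289 ≡ 54 (mod 773)
4^64 ≡ 54^2 = 2916 ≡ 597 (mod 773)
4^128 ≡ 597^2 = 356409 ≡ 56 (mod 773)
4^256 ≡ 56^2 = 3136 ≡ 44 (mod 773)
4^512 ≡ 44^2 = 1936 ≡ 390 (mod 773)
772 = 512 + 256 + 4 in binary powers of 2.
So 4^772 ≡ 390 · 44 · 256 ≡ 1 (mod 773).
Since the result is 1, base 4 gives no evidence that 773 is composite.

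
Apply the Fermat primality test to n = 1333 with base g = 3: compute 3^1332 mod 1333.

3^1 ≡ 3 (mod 1333)
3^2 ≡ 3^2 = 9 ≡ 9 (mod 1333)
3^4 ≡ 9^2 = 81 ≡ 81 (mod 1333)
3^8 ≡ 81^2 = 6561 ≡ 1229 (mod 1333)
3^16 ≡ 1229^2 = 1510441 ≡ 152 (mod 1333)
3^32 ≡ 152^2 = 23104 ≡ 443 (mod 1333)
3^64 ≡ 443^2 = 196249 ≡ 298 (mod 1333)
3^128 ≡ 298^2 = 88804 ≡ 826 (mod 1333)
3^256 ≡ 826^2 = 682276 ≡ 1113 (mod 1333)
3^512 ≡ 1113^2 = 1238769 ≡ 412 (mod 1333)
3^1024 ≡ 412^2 = 169744 ≡ 453 (mod 1333)
1332 = 1024 + 256 + 32 + 16 + 4 in binary powers of 2.
So 3^1332 ≡ 453 · 1113 · 443 · 152 · 81 ≡ 1000 (mod 1333).
Since 1000 ≠ 1, base 3 is a Fermat witness: 1333 is composite.

1000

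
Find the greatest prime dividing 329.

47

329 = 7 · 47
47 is prime.
So 329 = 7 · 47; the largest prime factor is 47.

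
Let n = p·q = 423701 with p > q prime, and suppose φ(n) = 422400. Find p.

φ(n) = (p−1)(q−1) = n − (p+q) + 1, so p + q = 423701 − 422400 + 1 = 1302.
p and q are the roots of t² − 1302t + 423701 = 0.
Discriminant: 1302² − 4·423701 = 1695204 − 1694804 = 400; √400 = 20.
q = (1302 − 20)/2 = 641, p = (1302 + 20)/2 = 661.
Check: 641 · 661 = 423701.

661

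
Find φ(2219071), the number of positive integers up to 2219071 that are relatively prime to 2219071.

2167200

Factor: 2219071 = 101 · 127 · 173.
φ(2219071) = (101−1) · (127−1) · (173−1) = 100 · 126 · 172 = 2167200.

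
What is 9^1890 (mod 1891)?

1

9^1 ≡ 9 (mod 1891)
9^2 ≡ 9^2 = 81 ≡ 81 (mod 1891)
9^4 ≡ 81^2 = 6561 ≡ 888 (mod 1891)
9^8 ≡ 888^2 = 788544 ≡ 1888 (mod 1891)
9^16 ≡ 1888^2 = 3564544 ≡ 9 (mod 1891)
9^32 ≡ 9^2 = 81 ≡ 81 (mod 1891)
9^64 ≡ 81^2 = 6561 ≡ 888 (mod 1891)
9^128 ≡ 888^2 = 788544 ≡ 1888 (mod 1891)
9^256 ≡ 1888^2 = 3564544 ≡ 9 (mod 1891)
9^512 ≡ 9^2 = 81 ≡ 81 (mod 1891)
9^1024 ≡ 81^2 = 6561 ≡ 888 (mod 1891)
1890 = 1024 + 512 + 256 + 64 + 32 + 2 in binary powers of 2.
So 9^1890 ≡ 888 · 81 · 9 · 888 · 81 · 81 ≡ 1 (mod 1891).
Since the result is 1, base 9 gives no evidence that 1891 is composite.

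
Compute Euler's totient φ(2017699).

Factor: 2017699 = 107 · 109 · 173.
φ(2017699) = (107−1) · (109−1) · (173−1) = 106 · 108 · 172 = 1969056.

1969056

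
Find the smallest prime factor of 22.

22 is even: 2 divides it.

2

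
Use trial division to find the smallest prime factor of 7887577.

7887577 is odd.
Digit sum 49, not divisible by 3.
Ends in 7: not divisible by 5.
7: 7887577 = 7·1126796 + 5
11: 7887577 = 11·717052 + 5
13: 7887577 = 13·606736 + 9
17: 7887577 = 17·463975 + 2
19: 7887577 = 19·415135 + 12
23: 7887577 = 23·342938 + 3
29: 7887577 = 29·271985 + 12
31: 7887577 = 31·254437 + 30
37: 7887577 = 37·213177 + 28
41: 7887577 = 41·192379 + 38
43: 7887577 = 43·183432 + 1
47: 7887577 = 47·167820 + 37
53: 7887577 = 53·148822 + 11
59: 7887577 = 59·133687 + 44
61: 7887577 = 61·129304 + 33
67: 7887577 = 67·117725 + 2
71: 7887577 = 71·111092 + 45
73: 7887577 = 73·108049

73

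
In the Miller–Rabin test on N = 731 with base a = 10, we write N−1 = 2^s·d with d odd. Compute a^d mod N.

731 − 1 = 730 = 2^1 · 365, so d = 365.
10^1 ≡ 10 (mod 731)
10^2 ≡ 10^2 = 100 ≡ 100 (mod 731)
10^4 ≡ 100^2 = 10000 ≡ 497 (mod 731)
10^8 ≡ 497^2 = 247009 ≡ 662 (mod 731)
10^16 ≡ 662^2 = 438244 ≡ 375 (mod 731)
10^32 ≡ 375^2 = 140625 ≡ 273 (mod 731)
10^64 ≡ 273^2 = 74529 ≡ 698 (mod 731)
10^128 ≡ 698^2 = 487204 ≡ 358 (mod 731)
10^256 ≡ 358^2 = 128164 ≡ 239 (mod 731)
365 = 256 + 64 + 32 + 8 + 4 + 1 in binary powers of 2.
So 10^365 ≡ 239 · 698 · 273 · 662 · 497 · 10 ≡ 232 (mod 731).
Squaring chain: 232; never reaches −1, so base 10 is a Miller–Rabin witness that 731 is composite.

232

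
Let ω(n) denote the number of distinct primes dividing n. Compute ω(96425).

4

96425 = 5^2 · 3857
3857 = 7 · 551
551 = 19 · 29
96425 = 5^2 · 7 · 19 · 29, which has 4 distinct prime factors.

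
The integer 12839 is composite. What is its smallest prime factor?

37

12839 is odd.
Digit sum 23, not divisible by 3.
Ends in 9: not divisible by 5.
7: 12839 = 7·1834 + 1
11: 12839 = 11·1167 + 2
13: 12839 = 13·987 + 8
17: 12839 = 17·755 + 4
19: 12839 = 19·675 + 14
23: 12839 = 23·558 + 5
29: 12839 = 29·442 + 21
31: 12839 = 31·414 + 5
37: 12839 = 37·347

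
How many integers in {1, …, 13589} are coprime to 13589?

Factor: 13589 = 107 · 127.
φ(13589) = (107−1) · (127−1) = 106 · 126 = 13356.

13356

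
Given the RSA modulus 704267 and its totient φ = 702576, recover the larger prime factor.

φ(n) = (p−1)(q−1) = n − (p+q) + 1, so p + q = 704267 − 702576 + 1 = 1692.
p and q are the roots of t² − 1692t + 704267 = 0.
Discriminant: 1692² − 4·704267 = 2862864 − 2817068 = 45796; √45796 = 214.
q = (1692 − 214)/2 = 739, p = (1692 + 214)/2 = 953.
Check: 739 · 953 = 704267.

953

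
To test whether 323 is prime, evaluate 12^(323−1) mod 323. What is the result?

178

12^1 ≡ 12 (mod 323)
12^2 ≡ 12^2 = 144 ≡ 144 (mod 323)
12^4 ≡ 144^2 = 20736 ≡ 64 (mod 323)
12^8 ≡ 64^2 = 4096 ≡ 220 (mod 323)
12^16 ≡ 220^2 = 48400 ≡ 273 (mod 323)
12^32 ≡ 273^2 = 74529 ≡ 239 (mod 323)
12^64 ≡ 239^2 = 57121 ≡ 273 (mod 323)
12^128 ≡ 273^2 = 74529 ≡ 239 (mod 323)
12^256 ≡ 239^2 = 57121 ≡ 273 (mod 323)
322 = 256 + 64 + 2 in binary powers of 2.
So 12^322 ≡ 273 · 273 · 144 ≡ 178 (mod 323).
Since 178 ≠ 1, base 12 is a Fermat witness: 323 is composite.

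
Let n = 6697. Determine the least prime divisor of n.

6697 is odd.
Digit sum 28, not divisible by 3.
Ends in 7: not divisible by 5.
7: 6697 = 7·956 + 5
11: 6697 = 11·608 + 9
13: 6697 = 13·515 + 2
17: 6697 = 17·393 + 16
19: 6697 = 19·352 + 9
23: 6697 = 23·291 + 4
29: 6697 = 29·230 + 27
31: 6697 = 31·216 + 1
37: 6697 = 37·181

37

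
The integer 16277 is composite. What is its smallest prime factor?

41

16277 is odd.
Digit sum 23, not divisible by 3.
Ends in 7: not divisible by 5.
7: 16277 = 7·2325 + 2
11: 16277 = 11·1479 + 8
13: 16277 = 13·1252 + 1
17: 16277 = 17·957 + 8
19: 16277 = 19·856 + 13
23: 16277 = 23·707 + 16
29: 16277 = 29·561 + 8
31: 16277 = 31·525 + 2
37: 16277 = 37·439 + 34
41: 16277 = 41·397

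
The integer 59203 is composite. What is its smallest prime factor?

73

59203 is odd.
Digit sum 19, not divisible by 3.
Ends in 3: not divisible by 5.
7: 59203 = 7·8457 + 4
11: 59203 = 11·5382 + 1
13: 59203 = 13·4554 + 1
17: 59203 = 17·3482 + 9
19: 59203 = 19·3115 + 18
23: 59203 = 23·2574 + 1
29: 59203 = 29·2041 + 14
31: 59203 = 31·1909 + 24
37: 59203 = 37·1600 + 3
41: 59203 = 41·1443 + 40
43: 59203 = 43·1376 + 35
47: 59203 = 47·1259 + 30
53: 59203 = 53·1117 + 2
59: 59203 = 59·1003 + 26
61: 59203 = 61·970 + 33
67: 59203 = 67·883 + 42
71: 59203 = 71·833 + 60
73: 59203 = 73·811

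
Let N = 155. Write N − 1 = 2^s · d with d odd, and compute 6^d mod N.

26

155 − 1 = 154 = 2^1 · 77, so d = 77.
6^1 ≡ 6 (mod 155)
6^2 ≡ 6^2 = 36 ≡ 36 (mod 155)
6^4 ≡ 36^2 = 1296 ≡ 56 (mod 155)
6^8 ≡ 56^2 = 3136 ≡ 36 (mod 155)
6^16 ≡ 36^2 = 1296 ≡ 56 (mod 155)
6^32 ≡ 56^2 = 3136 ≡ 36 (mod 155)
6^64 ≡ 36^2 = 1296 ≡ 56 (mod 155)
77 = 64 + 8 + 4 + 1 in binary powers of 2.
So 6^77 ≡ 56 · 36 · 56 · 6 ≡ 26 (mod 155).
Squaring chain: 26; never reaches −1, so base 6 is a Miller–Rabin witness that 155 is composite.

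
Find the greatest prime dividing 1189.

1189 = 29 · 41
41 is prime.
So 1189 = 29 · 41; the largest prime factor is 41.

41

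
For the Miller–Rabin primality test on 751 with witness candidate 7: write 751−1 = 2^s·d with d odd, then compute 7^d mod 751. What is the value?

750

751 − 1 = 750 = 2^1 · 375, so d = 375.
7^1 ≡ 7 (mod 751)
7^2 ≡ 7^2 = 49 ≡ 49 (mod 751)
7^4 ≡ 49^2 = 2401 ≡ 148 (mod 751)
7^8 ≡ 148^2 = 21904 ≡ 125 (mod 751)
7^16 ≡ 125^2 = 15625 ≡ 605 (mod 751)
7^32 ≡ 605^2 = 366025 ≡ 288 (mod 751)
7^64 ≡ 288^2 = 82944 ≡ 334 (mod 751)
7^128 ≡ 334^2 = 111556 ≡ 408 (mod 751)
7^256 ≡ 408^2 = 166464 ≡ 493 (mod 751)
375 = 256 + 64 + 32 + 16 + 4 + 2 + 1 in binary powers of 2.
So 7^375 ≡ 493 · 334 · 288 · 605 · 148 · 49 · 7 ≡ 750 (mod 751).
Since 7^d ≡ 750 (mod 751), base 7 does not prove 751 composite.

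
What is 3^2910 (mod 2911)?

811

3^1 ≡ 3 (mod 2911)
3^2 ≡ 3^2 = 9 ≡ 9 (mod 2911)
3^4 ≡ 9^2 = 81 ≡ 81 (mod 2911)
3^8 ≡ 81^2 = 6561 ≡ 739 (mod 2911)
3^16 ≡ 739^2 = 546121 ≡ 1764 (mod 2911)
3^32 ≡ 1764^2 = 3111696 ≡ 2748 (mod 2911)
3^64 ≡ 2748^2 = 7551504 ≡ 370 (mod 2911)
3^128 ≡ 370^2 = 136900 ≡ 83 (mod 2911)
3^256 ≡ 83^2 = 6889 ≡ 1067 (mod 2911)
3^512 ≡ 1067^2 = 1138489 ≡ 288 (mod 2911)
3^1024 ≡ 288^2 = 82944 ≡ 1436 (mod 2911)
3^2048 ≡ 1436^2 = 2062096 ≡ 1108 (mod 2911)
2910 = 2048 + 512 + 256 + 64 + 16 + 8 + 4 + 2 in binary powers of 2.
So 3^2910 ≡ 1108 · 288 · 1067 · 370 · 1764 · 739 · 81 · 9 ≡ 811 (mod 2911).
Since 811 ≠ 1, base 3 is a Fermat witness: 2911 is composite.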